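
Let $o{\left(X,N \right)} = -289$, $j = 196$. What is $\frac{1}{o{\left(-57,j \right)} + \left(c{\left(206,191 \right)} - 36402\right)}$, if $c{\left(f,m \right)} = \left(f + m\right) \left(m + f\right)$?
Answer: $\frac{1}{120918} \approx 8.2701 \cdot 10^{-6}$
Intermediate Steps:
$c{\left(f,m \right)} = \left(f + m\right)^{2}$ ($c{\left(f,m \right)} = \left(f + m\right) \left(f + m\right) = \left(f + m\right)^{2}$)
$\frac{1}{o{\left(-57,j \right)} + \left(c{\left(206,191 \right)} - 36402\right)} = \frac{1}{-289 + \left(\left(206 + 191\right)^{2} - 36402\right)} = \frac{1}{-289 - \left(36402 - 397^{2}\right)} = \frac{1}{-289 + \left(157609 - 36402\right)} = \frac{1}{-289 + 121207} = \frac{1}{120918}$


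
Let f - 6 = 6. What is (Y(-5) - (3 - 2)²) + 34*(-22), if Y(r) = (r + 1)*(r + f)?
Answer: -777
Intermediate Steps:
f = 12 (f = 6 + 6 = 12)
Y(r) = (1 + r)*(12 + r) (Y(r) = (r + 1)*(r + 12) = (1 + r)*(12 + r))
(Y(-5) - (3 - 2)²) + 34*(-22) = ((12 + (-5)² + 13*(-5)) - (3 - 2)²) + 34*(-22) = ((12 + 25 - 65) - 1*1²) - 748 = (-28 - 1*1) - 748 = (-28 - 1) - 748 = -29 - 748 = -777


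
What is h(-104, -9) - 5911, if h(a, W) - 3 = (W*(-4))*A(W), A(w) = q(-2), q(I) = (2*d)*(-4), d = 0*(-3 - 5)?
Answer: -5908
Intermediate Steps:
d = 0 (d = 0*(-8) = 0)
q(I) = 0 (q(I) = (2*0)*(-4) = 0*(-4) = 0)
A(w) = 0
h(a, W) = 3 (h(a, W) = 3 + (W*(-4))*0 = 3 - 4*W*0 = 3 + 0 = 3)
h(-104, -9) - 5911 = 3 - 5911 = -5908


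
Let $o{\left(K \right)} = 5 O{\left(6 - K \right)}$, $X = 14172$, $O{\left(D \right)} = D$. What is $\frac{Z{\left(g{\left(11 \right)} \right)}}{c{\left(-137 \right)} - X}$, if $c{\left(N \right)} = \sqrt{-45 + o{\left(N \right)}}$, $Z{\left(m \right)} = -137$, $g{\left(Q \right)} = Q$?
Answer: $\frac{970782}{100422457} + \frac{137 \sqrt{670}}{200844914} \approx 0.0096846$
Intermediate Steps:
$o{\left(K \right)} = 30 - 5 K$ ($o{\left(K \right)} = 5 \left(6 - K\right) = 30 - 5 K$)
$c{\left(N \right)} = \sqrt{-15 - 5 N}$ ($c{\left(N \right)} = \sqrt{-45 - \left(-30 + 5 N\right)} = \sqrt{-15 - 5 N}$)
$\frac{Z{\left(g{\left(11 \right)} \right)}}{c{\left(-137 \right)} - X} = - \frac{137}{\sqrt{-15 - -685} - 14172} = - \frac{137}{\sqrt{-15 + 685} - 14172} = - \frac{137}{\sqrt{670} - 14172} = - \frac{137}{-14172 + \sqrt{670}}$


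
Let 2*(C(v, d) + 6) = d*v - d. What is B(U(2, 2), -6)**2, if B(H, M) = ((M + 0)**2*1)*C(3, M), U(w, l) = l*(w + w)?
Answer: 186624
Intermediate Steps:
U(w, l) = 2*l*w (U(w, l) = l*(2*w) = 2*l*w)
C(v, d) = -6 - d/2 + d*v/2 (C(v, d) = -6 + (d*v - d)/2 = -6 + (-d + d*v)/2 = -6 + (-d/2 + d*v/2) = -6 - d/2 + d*v/2)
B(H, M) = M**2*(-6 + M) (B(H, M) = ((M + 0)**2*1)*(-6 - M/2 + (1/2)*M*3) = (M**2*1)*(-6 - M/2 + 3*M/2) = M**2*(-6 + M))
B(U(2, 2), -6)**2 = ((-6)**2*(-6 - 6))**2 = (36*(-12))**2 = (-432)**2 = 186624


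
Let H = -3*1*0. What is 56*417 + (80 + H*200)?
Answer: 23432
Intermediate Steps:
H = 0 (H = -3*0 = 0)
56*417 + (80 + H*200) = 56*417 + (80 + 0*200) = 23352 + (80 + 0) = 23352 + 80 = 23432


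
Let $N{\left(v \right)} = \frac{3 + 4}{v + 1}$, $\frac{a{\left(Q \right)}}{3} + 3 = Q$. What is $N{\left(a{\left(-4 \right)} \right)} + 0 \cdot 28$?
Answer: $- \frac{7}{20} \approx -0.35$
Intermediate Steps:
$a{\left(Q \right)} = -9 + 3 Q$
$N{\left(v \right)} = \frac{7}{1 + v}$
$N{\left(a{\left(-4 \right)} \right)} + 0 \cdot 28 = \frac{7}{1 + \left(-9 + 3 \left(-4\right)\right)} + 0 \cdot 28 = \frac{7}{1 - 21} + 0 = \frac{7}{-20} + 0 = 7 \left(- \frac{1}{20}\right) + 0 = - \frac{7}{20} + 0 = - \frac{7}{20}$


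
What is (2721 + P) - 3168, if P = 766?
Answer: 319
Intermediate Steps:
(2721 + P) - 3168 = (2721 + 766) - 3168 = 3487 - 3168 = 319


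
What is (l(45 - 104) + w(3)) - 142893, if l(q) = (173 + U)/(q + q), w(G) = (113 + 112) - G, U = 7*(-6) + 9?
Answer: -8417659/59 ≈ -1.4267e+5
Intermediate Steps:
U = -33 (U = -42 + 9 = -33)
w(G) = 225 - G
l(q) = 70/q (l(q) = (173 - 33)/(q + q) = 140/((2*q)) = 140*(1/(2*q)) = 70/q)
(l(45 - 104) + w(3)) - 142893 = (70/(45 - 104) + (225 - 1*3)) - 142893 = (70/(-59) + (225 - 3)) - 142893 = (70*(-1/59) + 222) - 142893 = (-70/59 + 222) - 142893 = 13028/59 - 142893 = -8417659/59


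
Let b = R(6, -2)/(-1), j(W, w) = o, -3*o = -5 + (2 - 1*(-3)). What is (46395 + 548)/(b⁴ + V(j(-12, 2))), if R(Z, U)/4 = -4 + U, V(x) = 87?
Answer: 46943/331863 ≈ 0.14145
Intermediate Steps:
o = 0 (o = -(-5 + (2 - 1*(-3)))/3 = -(-5 + (2 + 3))/3 = -(-5 + 5)/3 = -⅓*0 = 0)
j(W, w) = 0
R(Z, U) = -16 + 4*U (R(Z, U) = 4*(-4 + U) = -16 + 4*U)
b = 24 (b = (-16 + 4*(-2))/(-1) = (-16 - 8)*(-1) = -24*(-1) = 24)
(46395 + 548)/(b⁴ + V(j(-12, 2))) = (46395 + 548)/(24⁴ + 87) = 46943/(331776 + 87) = 46943/331863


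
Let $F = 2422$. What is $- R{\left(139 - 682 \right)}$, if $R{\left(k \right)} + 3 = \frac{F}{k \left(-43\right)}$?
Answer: $\frac{67625}{23349} \approx 2.8963$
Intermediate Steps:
$R{\left(k \right)} = -3 - \frac{2422}{43 k}$ ($R{\left(k \right)} = -3 + \frac{2422}{k \left(-43\right)} = -3 + \frac{2422}{\left(-43\right) k} = -3 + 2422 \left(- \frac{1}{43 k}\right) = -3 - \frac{2422}{43 k}$)
$- R{\left(139 - 682 \right)} = - (-3 - \frac{2422}{43 \left(139 - 682\right)}) = - (-3 - \frac{2422}{43 \left(-543\right)}) = - (-3 - - \frac{2422}{23349}) = - (-3 + \frac{2422}{23349}) = \left(-1\right) \left(- \frac{67625}{23349}\right) = \frac{67625}{23349}$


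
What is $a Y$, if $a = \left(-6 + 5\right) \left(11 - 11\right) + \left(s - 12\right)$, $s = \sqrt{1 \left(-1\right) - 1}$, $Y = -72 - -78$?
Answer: $-72 + 6 i \sqrt{2} \approx -72.0 + 8.4853 i$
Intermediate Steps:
$Y = 6$ ($Y = -72 + 78 = 6$)
$s = i \sqrt{2}$ ($s = \sqrt{-1 - 1} = \sqrt{-2} = i \sqrt{2} \approx 1.4142 i$)
$a = -12 + i \sqrt{2}$ ($a = \left(-6 + 5\right) \left(11 - 11\right) - \left(12 - i \sqrt{2}\right) = \left(-1\right) 0 - \left(12 - i \sqrt{2}\right) = 0 - \left(12 - i \sqrt{2}\right) = -12 + i \sqrt{2} \approx -12.0 + 1.4142 i$)
$a Y = \left(-12 + i \sqrt{2}\right) 6 = -72 + 6 i \sqrt{2}$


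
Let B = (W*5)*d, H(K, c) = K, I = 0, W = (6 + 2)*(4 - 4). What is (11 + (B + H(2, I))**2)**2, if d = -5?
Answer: 225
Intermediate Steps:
W = 0 (W = 8*0 = 0)
B = 0 (B = (0*5)*(-5) = 0*(-5) = 0)
(11 + (B + H(2, I))**2)**2 = (11 + (0 + 2)**2)**2 = (11 + 2**2)**2 = (11 + 4)**2 = 15**2 = 225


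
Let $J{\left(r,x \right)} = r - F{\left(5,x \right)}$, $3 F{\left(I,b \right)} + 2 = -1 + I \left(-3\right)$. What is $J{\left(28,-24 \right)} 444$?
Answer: $15096$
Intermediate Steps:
$F{\left(I,b \right)} = -1 - I$ ($F{\left(I,b \right)} = - \frac{2}{3} + \frac{-1 + I \left(-3\right)}{3} = - \frac{2}{3} + \frac{-1 - 3 I}{3} = - \frac{2}{3} - \left(\frac{1}{3} + I\right) = -1 - I$)
$J{\left(r,x \right)} = 6 + r$ ($J{\left(r,x \right)} = r - \left(-1 - 5\right) = r - -6 = r + 6 = 6 + r$)
$J{\left(28,-24 \right)} 444 = \left(6 + 28\right) 444 = 34 \cdot 444 = 15096$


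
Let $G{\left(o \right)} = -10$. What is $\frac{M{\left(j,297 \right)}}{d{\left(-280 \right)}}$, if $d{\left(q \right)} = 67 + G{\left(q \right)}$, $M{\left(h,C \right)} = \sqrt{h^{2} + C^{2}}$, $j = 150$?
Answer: $\frac{\sqrt{12301}}{19} \approx 5.8374$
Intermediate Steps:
$M{\left(h,C \right)} = \sqrt{C^{2} + h^{2}}$
$d{\left(q \right)} = 57$ ($d{\left(q \right)} = 67 - 10 = 57$)
$\frac{M{\left(j,297 \right)}}{d{\left(-280 \right)}} = \frac{\sqrt{297^{2} + 150^{2}}}{57} = \sqrt{88209 + 22500} \cdot \frac{1}{57} = \sqrt{110709} \cdot \frac{1}{57} = 3 \sqrt{12301} \cdot \frac{1}{57} = \frac{\sqrt{12301}}{19}$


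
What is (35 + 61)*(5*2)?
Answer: 960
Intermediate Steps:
(35 + 61)*(5*2) = 96*10 = 960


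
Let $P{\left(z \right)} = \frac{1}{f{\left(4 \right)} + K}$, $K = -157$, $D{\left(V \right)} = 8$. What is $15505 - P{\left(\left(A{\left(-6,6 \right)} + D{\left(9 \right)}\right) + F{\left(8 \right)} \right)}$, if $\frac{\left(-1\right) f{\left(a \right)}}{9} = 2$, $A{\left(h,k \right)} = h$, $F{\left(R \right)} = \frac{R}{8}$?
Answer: $\frac{2713376}{175} \approx 15505.0$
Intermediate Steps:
$F{\left(R \right)} = \frac{R}{8}$ ($F{\left(R \right)} = R \frac{1}{8} = \frac{R}{8}$)
$f{\left(a \right)} = -18$ ($f{\left(a \right)} = \left(-9\right) 2 = -18$)
$P{\left(z \right)} = - \frac{1}{175}$ ($P{\left(z \right)} = \frac{1}{-18 - 157} = \frac{1}{-175} = - \frac{1}{175}$)
$15505 - P{\left(\left(A{\left(-6,6 \right)} + D{\left(9 \right)}\right) + F{\left(8 \right)} \right)} = 15505 - - \frac{1}{175} = 15505 + \frac{1}{175} = \frac{2713376}{175}$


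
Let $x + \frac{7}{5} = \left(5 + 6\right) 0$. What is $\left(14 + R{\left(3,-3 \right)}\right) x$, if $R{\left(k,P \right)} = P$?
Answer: $- \frac{77}{5} \approx -15.4$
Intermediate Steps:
$x = - \frac{7}{5}$ ($x = - \frac{7}{5} + \left(5 + 6\right) 0 = - \frac{7}{5} + 11 \cdot 0 = - \frac{7}{5} + 0 = - \frac{7}{5} \approx -1.4$)
$\left(14 + R{\left(3,-3 \right)}\right) x = \left(14 - 3\right) \left(- \frac{7}{5}\right) = 11 \left(- \frac{7}{5}\right) = - \frac{77}{5}$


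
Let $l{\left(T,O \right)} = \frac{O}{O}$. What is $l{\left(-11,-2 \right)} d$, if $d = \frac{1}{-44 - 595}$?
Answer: $- \frac{1}{639} \approx -0.0015649$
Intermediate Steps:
$l{\left(T,O \right)} = 1$
$d = - \frac{1}{639}$ ($d = \frac{1}{-639} = - \frac{1}{639} \approx -0.0015649$)
$l{\left(-11,-2 \right)} d = 1 \left(- \frac{1}{639}\right) = - \frac{1}{639}$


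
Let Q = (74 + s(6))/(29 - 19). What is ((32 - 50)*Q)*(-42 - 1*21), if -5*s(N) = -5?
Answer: 8505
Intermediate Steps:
s(N) = 1 (s(N) = -1/5*(-5) = 1)
Q = 15/2 (Q = (74 + 1)/(29 - 19) = 75/10 = 75*(1/10) = 15/2 ≈ 7.5000)
((32 - 50)*Q)*(-42 - 1*21) = ((32 - 50)*(15/2))*(-42 - 1*21) = (-18*15/2)*(-42 - 21) = -135*(-63) = 8505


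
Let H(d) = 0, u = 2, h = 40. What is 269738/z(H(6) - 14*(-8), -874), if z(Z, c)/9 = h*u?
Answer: 134869/360 ≈ 374.64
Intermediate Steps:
z(Z, c) = 720 (z(Z, c) = 9*(40*2) = 9*80 = 720)
269738/z(H(6) - 14*(-8), -874) = 269738/720 = 269738*(1/720) = 134869/360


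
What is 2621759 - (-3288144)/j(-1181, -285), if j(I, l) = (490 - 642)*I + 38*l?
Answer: 221123419891/84341 ≈ 2.6218e+6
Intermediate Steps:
j(I, l) = -152*I + 38*l
2621759 - (-3288144)/j(-1181, -285) = 2621759 - (-3288144)/(-152*(-1181) + 38*(-285)) = 2621759 - (-3288144)/(179512 - 10830) = 2621759 - (-3288144)/168682 = 2621759 - 1*(-1644072/84341) = 2621759 + 1644072/84341 = 221123419891/84341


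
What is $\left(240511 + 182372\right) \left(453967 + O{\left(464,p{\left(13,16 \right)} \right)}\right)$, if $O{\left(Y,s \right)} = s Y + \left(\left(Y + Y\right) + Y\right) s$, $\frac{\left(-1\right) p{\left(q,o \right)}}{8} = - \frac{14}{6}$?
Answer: $206625849357$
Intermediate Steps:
$p{\left(q,o \right)} = \frac{56}{3}$ ($p{\left(q,o \right)} = - 8 \left(- \frac{14}{6}\right) = - 8 \left(\left(-14\right) \frac{1}{6}\right) = \left(-8\right) \left(- \frac{7}{3}\right) = \frac{56}{3}$)
$O{\left(Y,s \right)} = 4 Y s$ ($O{\left(Y,s \right)} = Y s + \left(2 Y + Y\right) s = Y s + 3 Y s = 4 Y s$)
$\left(240511 + 182372\right) \left(453967 + O{\left(464,p{\left(13,16 \right)} \right)}\right) = \left(240511 + 182372\right) \left(453967 + 4 \cdot 464 \cdot \frac{56}{3}\right) = 422883 \left(453967 + \frac{103936}{3}\right) = 422883 \cdot \frac{1465837}{3} = 206625849357$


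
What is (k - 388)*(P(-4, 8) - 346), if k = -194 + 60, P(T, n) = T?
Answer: 182700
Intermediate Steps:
k = -134
(k - 388)*(P(-4, 8) - 346) = (-134 - 388)*(-4 - 346) = -522*(-350) = 182700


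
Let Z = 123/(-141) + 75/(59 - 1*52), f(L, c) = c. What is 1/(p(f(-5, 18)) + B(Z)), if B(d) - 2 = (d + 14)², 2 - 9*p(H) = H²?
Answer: 974169/520849760 ≈ 0.0018703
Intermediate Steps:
p(H) = 2/9 - H²/9
Z = 3238/329 (Z = 123*(-1/141) + 75/(59 - 52) = -41/47 + 75/7 = 3238/329 ≈ 9.8419)
B(d) = 2 + (14 + d)² (B(d) = 2 + (d + 14)² = 2 + (14 + d)²)
1/(p(f(-5, 18)) + B(Z)) = 1/((2/9 - ⅑*18²) + (2 + (14 + 3238/329)²)) = 1/((2/9 - ⅑*324) + (2 + (7844/329)²)) = 1/((2/9 - 36) + (2 + 61528336/108241)) = 1/(-322/9 + 61744818/108241) = 1/(520849760/974169) = 974169/520849760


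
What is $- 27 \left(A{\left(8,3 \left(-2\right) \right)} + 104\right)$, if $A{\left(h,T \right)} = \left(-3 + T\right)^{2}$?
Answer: $-4995$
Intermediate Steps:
$- 27 \left(A{\left(8,3 \left(-2\right) \right)} + 104\right) = - 27 \left(\left(-3 + 3 \left(-2\right)\right)^{2} + 104\right) = - 27 \left(\left(-3 - 6\right)^{2} + 104\right) = - 27 \left(\left(-9\right)^{2} + 104\right) = - 27 \left(81 + 104\right) = \left(-27\right) 185 = -4995$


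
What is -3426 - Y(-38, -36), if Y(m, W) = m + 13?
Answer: -3401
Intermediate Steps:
Y(m, W) = 13 + m
-3426 - Y(-38, -36) = -3426 - (13 - 38) = -3426 - 1*(-25) = -3426 + 25 = -3401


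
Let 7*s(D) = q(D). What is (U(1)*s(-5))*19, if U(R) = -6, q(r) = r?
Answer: 570/7 ≈ 81.429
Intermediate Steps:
s(D) = D/7
(U(1)*s(-5))*19 = -6*(-5)/7*19 = -6*(-5/7)*19 = (30/7)*19 = 570/7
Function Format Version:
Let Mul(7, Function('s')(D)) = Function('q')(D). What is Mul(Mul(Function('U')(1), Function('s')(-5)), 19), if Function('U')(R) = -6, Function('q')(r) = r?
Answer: Rational(570, 7) ≈ 81.429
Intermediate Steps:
Function('s')(D) = Mul(Rational(1, 7), D)
Mul(Mul(Function('U')(1), Function('s')(-5)), 19) = Mul(Mul(-6, Mul(Rational(1, 7), -5)), 19) = Mul(Mul(-6, Rational(-5, 7)), 19) = Mul(Rational(30, 7), 19) = Rational(570, 7)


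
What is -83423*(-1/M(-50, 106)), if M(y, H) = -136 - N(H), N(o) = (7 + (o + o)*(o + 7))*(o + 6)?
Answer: -83423/2683992 ≈ -0.031082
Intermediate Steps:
N(o) = (6 + o)*(7 + 2*o*(7 + o)) (N(o) = (7 + (2*o)*(7 + o))*(6 + o) = (7 + 2*o*(7 + o))*(6 + o) = (6 + o)*(7 + 2*o*(7 + o)))
M(y, H) = -178 - 91*H - 26*H**2 - 2*H**3 (M(y, H) = -136 - (42 + 2*H**3 + 26*H**2 + 91*H) = -136 + (-42 - 91*H - 26*H**2 - 2*H**3) = -178 - 91*H - 26*H**2 - 2*H**3)
-83423*(-1/M(-50, 106)) = -83423*(-1/(-178 - 91*106 - 26*106**2 - 2*106**3)) = -83423*(-1/(-178 - 9646 - 26*11236 - 2*1191016)) = -83423*(-1/(-178 - 9646 - 292136 - 2382032)) = -83423/((-1*(-2683992))) = -83423/2683992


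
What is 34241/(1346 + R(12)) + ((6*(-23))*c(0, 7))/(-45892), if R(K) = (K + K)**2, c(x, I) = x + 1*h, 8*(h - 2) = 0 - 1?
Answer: 3143770579/176408848 ≈ 17.821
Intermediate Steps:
h = 15/8 (h = 2 + (0 - 1)/8 = 2 + (1/8)*(-1) = 2 - 1/8 = 15/8 ≈ 1.8750)
c(x, I) = 15/8 + x (c(x, I) = x + 1*(15/8) = x + 15/8 = 15/8 + x)
R(K) = 4*K**2 (R(K) = (2*K)**2 = 4*K**2)
34241/(1346 + R(12)) + ((6*(-23))*c(0, 7))/(-45892) = 34241/(1346 + 4*12**2) + ((6*(-23))*(15/8 + 0))/(-45892) = 34241/(1346 + 4*144) - 138*15/8*(-1/45892) = 34241/(1346 + 576) - 1035/4*(-1/45892) = 34241/1922 + 1035/183568 = 3143770579/176408848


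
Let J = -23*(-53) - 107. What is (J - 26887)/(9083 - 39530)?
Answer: 25775/30447 ≈ 0.84655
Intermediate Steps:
J = 1112 (J = 1219 - 107 = 1112)
(J - 26887)/(9083 - 39530) = (1112 - 26887)/(9083 - 39530) = -25775/(-30447) = -25775*(-1/30447) = 25775/30447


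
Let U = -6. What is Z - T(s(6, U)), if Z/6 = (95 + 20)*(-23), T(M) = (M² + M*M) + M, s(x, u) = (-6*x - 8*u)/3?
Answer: -15906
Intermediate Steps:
s(x, u) = -2*x - 8*u/3 (s(x, u) = (-8*u - 6*x)*(⅓) = -2*x - 8*u/3)
T(M) = M + 2*M² (T(M) = (M² + M²) + M = 2*M² + M = M + 2*M²)
Z = -15870 (Z = 6*((95 + 20)*(-23)) = 6*(115*(-23)) = 6*(-2645) = -15870)
Z - T(s(6, U)) = -15870 - (-2*6 - 8/3*(-6))*(1 + 2*(-2*6 - 8/3*(-6))) = -15870 - (-12 + 16)*(1 + 2*(-12 + 16)) = -15870 - 4*(1 + 2*4) = -15870 - 4*(1 + 8) = -15870 - 4*9 = -15870 - 1*36 = -15870 - 36 = -15906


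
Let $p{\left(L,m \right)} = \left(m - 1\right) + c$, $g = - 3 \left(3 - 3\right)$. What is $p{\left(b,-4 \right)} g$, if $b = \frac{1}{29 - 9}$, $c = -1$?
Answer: $0$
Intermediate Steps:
$b = \frac{1}{20} \approx 0.05$
$g = 0$ ($g = \left(-3\right) 0 = 0$)
$p{\left(L,m \right)} = -2 + m$ ($p{\left(L,m \right)} = \left(m - 1\right) - 1 = \left(-1 + m\right) - 1 = -2 + m$)
$p{\left(b,-4 \right)} g = \left(-2 - 4\right) 0 = \left(-6\right) 0 = 0$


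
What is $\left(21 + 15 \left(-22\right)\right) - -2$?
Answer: $-307$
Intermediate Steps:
$\left(21 + 15 \left(-22\right)\right) - -2 = \left(21 - 330\right) + \left(-2 + 4\right) = -309 + 2 = -307$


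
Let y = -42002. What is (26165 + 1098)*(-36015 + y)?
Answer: -2126977471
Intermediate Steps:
(26165 + 1098)*(-36015 + y) = (26165 + 1098)*(-36015 - 42002) = 27263*(-78017) = -2126977471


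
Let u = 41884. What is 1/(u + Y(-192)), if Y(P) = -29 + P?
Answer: 1/41663 ≈ 2.4002e-5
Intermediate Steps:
1/(u + Y(-192)) = 1/(41884 + (-29 - 192)) = 1/(41884 - 221) = 1/41663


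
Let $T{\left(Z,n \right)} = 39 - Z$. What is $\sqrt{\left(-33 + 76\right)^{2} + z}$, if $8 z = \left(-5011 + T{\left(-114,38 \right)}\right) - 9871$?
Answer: $\frac{3 \sqrt{14}}{4} \approx 2.8062$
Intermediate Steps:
$z = - \frac{14729}{8}$ ($z = \frac{\left(-5011 + \left(39 - -114\right)\right) - 9871}{8} = \frac{\left(-5011 + \left(39 + 114\right)\right) - 9871}{8} = \frac{\left(-5011 + 153\right) - 9871}{8} = \frac{-4858 - 9871}{8} = \frac{1}{8} \left(-14729\right) = - \frac{14729}{8} \approx -1841.1$)
$\sqrt{\left(-33 + 76\right)^{2} + z} = \sqrt{\left(-33 + 76\right)^{2} - \frac{14729}{8}} = \sqrt{43^{2} - \frac{14729}{8}} = \sqrt{1849 - \frac{14729}{8}} = \sqrt{\frac{63}{8}} = \frac{3 \sqrt{14}}{4}$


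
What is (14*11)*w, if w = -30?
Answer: -4620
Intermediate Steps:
(14*11)*w = (14*11)*(-30) = 154*(-30) = -4620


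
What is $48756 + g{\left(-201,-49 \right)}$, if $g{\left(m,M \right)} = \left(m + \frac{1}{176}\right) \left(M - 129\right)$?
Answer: $\frac{7438903}{88} \approx 84533.0$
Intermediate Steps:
$g{\left(m,M \right)} = \left(-129 + M\right) \left(\frac{1}{176} + m\right)$ ($g{\left(m,M \right)} = \left(m + \frac{1}{176}\right) \left(-129 + M\right) = \left(\frac{1}{176} + m\right) \left(-129 + M\right) = \left(-129 + M\right) \left(\frac{1}{176} + m\right)$)
$48756 + g{\left(-201,-49 \right)} = 48756 - - \frac{3148375}{88} = 48756 + \left(- \frac{129}{176} + 25929 - \frac{49}{176} + 9849\right) = 48756 + \frac{3148375}{88} = \frac{7438903}{88}$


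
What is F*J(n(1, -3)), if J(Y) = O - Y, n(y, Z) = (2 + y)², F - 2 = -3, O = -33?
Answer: 42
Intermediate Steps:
F = -1 (F = 2 - 3 = -1)
J(Y) = -33 - Y
F*J(n(1, -3)) = -(-33 - (2 + 1)²) = -(-33 - 1*3²) = -(-33 - 1*9) = -(-33 - 9) = -1*(-42) = 42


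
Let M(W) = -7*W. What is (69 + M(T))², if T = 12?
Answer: 225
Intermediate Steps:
(69 + M(T))² = (69 - 7*12)² = (69 - 84)² = (-15)² = 225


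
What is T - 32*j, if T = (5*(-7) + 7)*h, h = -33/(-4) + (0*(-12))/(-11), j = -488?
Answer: 15385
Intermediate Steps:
h = 33/4 (h = -33*(-¼) + 0*(-1/11) = 33/4 + 0 = 33/4 ≈ 8.2500)
T = -231 (T = (5*(-7) + 7)*(33/4) = (-35 + 7)*(33/4) = -28*33/4 = -231)
T - 32*j = -231 - 32*(-488) = -231 + 15616 = 15385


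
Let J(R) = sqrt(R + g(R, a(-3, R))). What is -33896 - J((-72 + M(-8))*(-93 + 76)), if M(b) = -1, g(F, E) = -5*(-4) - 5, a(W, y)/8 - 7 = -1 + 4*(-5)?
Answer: -33896 - 2*sqrt(314) ≈ -33931.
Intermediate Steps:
a(W, y) = -112 (a(W, y) = 56 + 8*(-1 + 4*(-5)) = 56 + 8*(-1 - 20) = 56 + 8*(-21) = 56 - 168 = -112)
g(F, E) = 15 (g(F, E) = 20 - 5 = 15)
J(R) = sqrt(15 + R) (J(R) = sqrt(R + 15) = sqrt(15 + R))
-33896 - J((-72 + M(-8))*(-93 + 76)) = -33896 - sqrt(15 + (-72 - 1)*(-93 + 76)) = -33896 - sqrt(15 - 73*(-17)) = -33896 - sqrt(15 + 1241) = -33896 - sqrt(1256) = -33896 - 2*sqrt(314)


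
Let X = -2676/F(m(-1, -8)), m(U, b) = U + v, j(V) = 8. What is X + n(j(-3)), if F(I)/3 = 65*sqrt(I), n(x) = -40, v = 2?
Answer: -3492/65 ≈ -53.723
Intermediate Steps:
m(U, b) = 2 + U (m(U, b) = U + 2 = 2 + U)
F(I) = 195*sqrt(I) (F(I) = 3*(65*sqrt(I)) = 195*sqrt(I))
X = -892/65 (X = -2676*1/(195*sqrt(2 - 1)) = -2676/(195*sqrt(1)) = -2676/(195*1) = -2676/195 = -2676*1/195 = -892/65 ≈ -13.723)
X + n(j(-3)) = -892/65 - 40 = -3492/65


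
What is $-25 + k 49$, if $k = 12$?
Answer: $563$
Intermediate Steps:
$-25 + k 49 = -25 + 12 \cdot 49 = -25 + 588 = 563$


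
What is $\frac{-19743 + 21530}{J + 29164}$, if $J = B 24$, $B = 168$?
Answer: $\frac{1787}{33196} \approx 0.053832$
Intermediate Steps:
$J = 4032$ ($J = 168 \cdot 24 = 4032$)
$\frac{-19743 + 21530}{J + 29164} = \frac{-19743 + 21530}{4032 + 29164} = \frac{1787}{33196}$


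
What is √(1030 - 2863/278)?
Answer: √78806606/278 ≈ 31.933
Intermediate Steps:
√(1030 - 2863/278) = √(283477/278) = √78806606/278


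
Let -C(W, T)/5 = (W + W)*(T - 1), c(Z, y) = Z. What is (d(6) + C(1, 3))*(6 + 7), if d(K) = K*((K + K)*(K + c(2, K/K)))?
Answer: 7228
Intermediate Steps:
C(W, T) = -10*W*(-1 + T) (C(W, T) = -5*(W + W)*(T - 1) = -5*2*W*(-1 + T) = -10*W*(-1 + T))
d(K) = 2*K**2*(2 + K) (d(K) = K*((K + K)*(K + 2)) = K*((2*K)*(2 + K)) = K*(2*K*(2 + K)) = 2*K**2*(2 + K))
(d(6) + C(1, 3))*(6 + 7) = (2*6**2*(2 + 6) + 10*1*(1 - 1*3))*(6 + 7) = (2*36*8 + 10*1*(1 - 3))*13 = (576 + 10*1*(-2))*13 = (576 - 20)*13 = 556*13 = 7228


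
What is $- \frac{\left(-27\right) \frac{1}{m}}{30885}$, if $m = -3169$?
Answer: $- \frac{9}{32624855} \approx -2.7586 \cdot 10^{-7}$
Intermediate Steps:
$- \frac{\left(-27\right) \frac{1}{m}}{30885} = - \frac{\left(-27\right) \frac{1}{-3169}}{30885} = - \frac{\left(-27\right) \left(- \frac{1}{3169}\right)}{30885} = - \frac{27}{3169 \cdot 30885} = \left(-1\right) \frac{9}{32624855} = - \frac{9}{32624855}$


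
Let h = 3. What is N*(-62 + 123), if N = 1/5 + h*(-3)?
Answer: -2684/5 ≈ -536.80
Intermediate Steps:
N = -44/5 (N = 1/5 + 3*(-3) = ⅕ - 9 = -44/5 ≈ -8.8000)
N*(-62 + 123) = -44*(-62 + 123)/5 = -44/5*61 = -2684/5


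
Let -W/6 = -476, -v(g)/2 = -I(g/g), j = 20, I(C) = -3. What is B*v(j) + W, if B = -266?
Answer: 4452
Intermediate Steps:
v(g) = -6 (v(g) = -(-2)*(-3) = -2*3 = -6)
W = 2856 (W = -6*(-476) = 2856)
B*v(j) + W = -266*(-6) + 2856 = 1596 + 2856 = 4452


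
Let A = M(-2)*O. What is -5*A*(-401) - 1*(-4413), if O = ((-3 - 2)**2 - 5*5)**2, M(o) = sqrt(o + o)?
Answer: 4413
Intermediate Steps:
M(o) = sqrt(2)*sqrt(o) (M(o) = sqrt(2*o) = sqrt(2)*sqrt(o))
O = 0 (O = ((-5)**2 - 25)**2 = (25 - 25)**2 = 0**2 = 0)
A = 0 (A = (sqrt(2)*sqrt(-2))*0 = (sqrt(2)*(I*sqrt(2)))*0 = (2*I)*0 = 0)
-5*A*(-401) - 1*(-4413) = -5*0*(-401) - 1*(-4413) = 0*(-401) + 4413 = 0 + 4413 = 4413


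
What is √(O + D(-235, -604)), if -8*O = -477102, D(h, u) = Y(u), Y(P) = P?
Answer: √236135/2 ≈ 242.97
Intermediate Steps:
D(h, u) = u
O = 238551/4 (O = -⅛*(-477102) = 238551/4 ≈ 59638.)
√(O + D(-235, -604)) = √(238551/4 - 604) = √(236135/4) = √236135/2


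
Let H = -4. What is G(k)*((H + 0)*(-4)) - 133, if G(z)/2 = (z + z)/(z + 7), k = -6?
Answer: -517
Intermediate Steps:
G(z) = 4*z/(7 + z) (G(z) = 2*((z + z)/(z + 7)) = 2*((2*z)/(7 + z)) = 2*(2*z/(7 + z)) = 4*z/(7 + z))
G(k)*((H + 0)*(-4)) - 133 = (4*(-6)/(7 - 6))*((-4 + 0)*(-4)) - 133 = (4*(-6)/1)*(-4*(-4)) - 133 = (4*(-6)*1)*16 - 133 = -24*16 - 133 = -384 - 133 = -517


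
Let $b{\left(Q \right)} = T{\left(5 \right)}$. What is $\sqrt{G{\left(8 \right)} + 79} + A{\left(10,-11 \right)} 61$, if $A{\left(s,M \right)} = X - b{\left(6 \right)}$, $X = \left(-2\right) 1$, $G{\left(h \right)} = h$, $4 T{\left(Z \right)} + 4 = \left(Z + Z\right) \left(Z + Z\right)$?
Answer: $-1586 + \sqrt{87} \approx -1576.7$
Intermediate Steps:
$T{\left(Z \right)} = -1 + Z^{2}$ ($T{\left(Z \right)} = -1 + \frac{\left(Z + Z\right) \left(Z + Z\right)}{4} = -1 + \frac{2 Z 2 Z}{4} = -1 + \frac{4 Z^{2}}{4} = -1 + Z^{2}$)
$b{\left(Q \right)} = 24$ ($b{\left(Q \right)} = -1 + 5^{2} = -1 + 25 = 24$)
$X = -2$
$A{\left(s,M \right)} = -26$ ($A{\left(s,M \right)} = -2 - 24 = -26$)
$\sqrt{G{\left(8 \right)} + 79} + A{\left(10,-11 \right)} 61 = \sqrt{8 + 79} - 1586 = \sqrt{87} - 1586 = -1586 + \sqrt{87}$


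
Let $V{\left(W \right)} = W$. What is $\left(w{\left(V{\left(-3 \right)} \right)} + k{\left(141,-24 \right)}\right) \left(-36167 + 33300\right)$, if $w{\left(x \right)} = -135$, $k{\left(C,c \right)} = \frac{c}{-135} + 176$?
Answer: $- \frac{5312551}{45} \approx -1.1806 \cdot 10^{5}$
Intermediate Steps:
$k{\left(C,c \right)} = 176 - \frac{c}{135}$ ($k{\left(C,c \right)} = - \frac{c}{135} + 176 = 176 - \frac{c}{135}$)
$\left(w{\left(V{\left(-3 \right)} \right)} + k{\left(141,-24 \right)}\right) \left(-36167 + 33300\right) = \left(-135 + \left(176 - - \frac{8}{45}\right)\right) \left(-36167 + 33300\right) = \left(-135 + \left(176 + \frac{8}{45}\right)\right) \left(-2867\right) = \left(-135 + \frac{7928}{45}\right) \left(-2867\right) = \frac{1853}{45} \left(-2867\right) = - \frac{5312551}{45}$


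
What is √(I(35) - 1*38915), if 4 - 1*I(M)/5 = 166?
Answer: 5*I*√1589 ≈ 199.31*I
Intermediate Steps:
I(M) = -810 (I(M) = 20 - 5*166 = 20 - 830 = -810)
√(I(35) - 1*38915) = √(-810 - 1*38915) = √(-810 - 38915) = √(-39725) = 5*I*√1589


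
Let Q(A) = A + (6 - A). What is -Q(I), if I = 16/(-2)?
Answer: -6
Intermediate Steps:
I = -8 (I = 16*(-1/2) = -8)
Q(A) = 6
-Q(I) = -1*6 = -6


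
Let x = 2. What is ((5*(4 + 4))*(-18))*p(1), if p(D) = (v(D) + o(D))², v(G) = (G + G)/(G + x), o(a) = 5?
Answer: -23120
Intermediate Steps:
v(G) = 2*G/(2 + G) (v(G) = (G + G)/(G + 2) = (2*G)/(2 + G) = 2*G/(2 + G))
p(D) = (5 + 2*D/(2 + D))² (p(D) = (2*D/(2 + D) + 5)² = (5 + 2*D/(2 + D))²)
((5*(4 + 4))*(-18))*p(1) = ((5*(4 + 4))*(-18))*((10 + 7*1)²/(2 + 1)²) = ((5*8)*(-18))*((10 + 7)²/3²) = (40*(-18))*((⅑)*17²) = -80*289 = -720*289/9 = -23120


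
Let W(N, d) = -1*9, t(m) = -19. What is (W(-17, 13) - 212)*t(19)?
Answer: 4199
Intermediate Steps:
W(N, d) = -9
(W(-17, 13) - 212)*t(19) = (-9 - 212)*(-19) = -221*(-19) = 4199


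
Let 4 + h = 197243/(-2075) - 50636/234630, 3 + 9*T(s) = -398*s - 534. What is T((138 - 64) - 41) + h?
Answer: -78786778654/48685725 ≈ -1618.3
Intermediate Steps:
T(s) = -179/3 - 398*s/9 (T(s) = -⅓ + (-398*s - 534)/9 = -⅓ + (-534 - 398*s)/9 = -⅓ + (-178/3 - 398*s/9) = -179/3 - 398*s/9)
h = -4833162379/48685725 (h = -4 + (197243/(-2075) - 50636/234630) = -4 + (197243*(-1/2075) - 50636*1/234630) = -4 + (-197243/2075 - 25318/117315) = -4 - 4638419479/48685725 = -4833162379/48685725 ≈ -99.273)
T((138 - 64) - 41) + h = (-179/3 - 398*((138 - 64) - 41)/9) - 4833162379/48685725 = (-179/3 - 398*(74 - 41)/9) - 4833162379/48685725 = (-179/3 - 398/9*33) - 4833162379/48685725 = (-179/3 - 4378/3) - 4833162379/48685725 = -1519 - 4833162379/48685725 = -78786778654/48685725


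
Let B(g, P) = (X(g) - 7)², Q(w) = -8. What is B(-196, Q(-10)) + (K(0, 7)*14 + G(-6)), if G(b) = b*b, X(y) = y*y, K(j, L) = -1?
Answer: 1475251303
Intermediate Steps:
X(y) = y²
G(b) = b²
B(g, P) = (-7 + g²)² (B(g, P) = (g² - 7)² = (-7 + g²)²)
B(-196, Q(-10)) + (K(0, 7)*14 + G(-6)) = (-7 + (-196)²)² + (-1*14 + (-6)²) = (-7 + 38416)² + (-14 + 36) = 38409² + 22 = 1475251281 + 22 = 1475251303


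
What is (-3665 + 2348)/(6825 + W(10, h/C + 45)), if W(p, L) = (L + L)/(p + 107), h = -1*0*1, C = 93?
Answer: -17121/88735 ≈ -0.19295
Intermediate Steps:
h = 0 (h = 0*1 = 0)
W(p, L) = 2*L/(107 + p) (W(p, L) = (2*L)/(107 + p) = 2*L/(107 + p))
(-3665 + 2348)/(6825 + W(10, h/C + 45)) = (-3665 + 2348)/(6825 + 2*(0/93 + 45)/(107 + 10)) = -1317/(6825 + 2*(0*(1/93) + 45)/117) = -1317/(6825 + 2*(0 + 45)*(1/117)) = -1317/(6825 + 2*45*(1/117)) = -1317/(6825 + 10/13) = -1317/88735/13 = -1317*13/88735 = -17121/88735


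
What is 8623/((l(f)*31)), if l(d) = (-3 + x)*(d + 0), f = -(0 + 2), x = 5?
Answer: -8623/124 ≈ -69.540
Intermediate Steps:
f = -2 (f = -1*2 = -2)
l(d) = 2*d (l(d) = (-3 + 5)*(d + 0) = 2*d)
8623/((l(f)*31)) = 8623/(((2*(-2))*31)) = 8623/((-4*31)) = 8623/(-124) = 8623*(-1/124) = -8623/124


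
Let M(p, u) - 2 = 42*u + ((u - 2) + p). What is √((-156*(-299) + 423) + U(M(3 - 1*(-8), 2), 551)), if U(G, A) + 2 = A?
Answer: 16*√186 ≈ 218.21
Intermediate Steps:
M(p, u) = p + 43*u (M(p, u) = 2 + (42*u + ((u - 2) + p)) = 2 + (42*u + ((-2 + u) + p)) = 2 + (42*u + (-2 + p + u)) = 2 + (-2 + p + 43*u) = p + 43*u)
U(G, A) = -2 + A
√((-156*(-299) + 423) + U(M(3 - 1*(-8), 2), 551)) = √((-156*(-299) + 423) + (-2 + 551)) = √((46644 + 423) + 549) = √(47067 + 549) = √47616 = 16*√186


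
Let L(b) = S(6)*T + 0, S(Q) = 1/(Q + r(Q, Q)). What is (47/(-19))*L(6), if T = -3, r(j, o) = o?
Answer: 47/76 ≈ 0.61842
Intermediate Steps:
S(Q) = 1/(2*Q) (S(Q) = 1/(Q + Q) = 1/(2*Q))
L(b) = -1/4 (L(b) = ((1/2)/6)*(-3) + 0 = ((1/2)*(1/6))*(-3) + 0 = (1/12)*(-3) + 0 = -1/4 + 0 = -1/4)
(47/(-19))*L(6) = (47/(-19))*(-1/4) = (47*(-1/19))*(-1/4) = -47/19*(-1/4) = 47/76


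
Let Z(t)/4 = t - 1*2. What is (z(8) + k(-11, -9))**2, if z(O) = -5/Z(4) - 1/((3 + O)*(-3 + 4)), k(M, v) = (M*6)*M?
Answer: 4073630625/7744 ≈ 5.2604e+5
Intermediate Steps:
Z(t) = -8 + 4*t (Z(t) = 4*(t - 1*2) = 4*(t - 2) = 4*(-2 + t) = -8 + 4*t)
k(M, v) = 6*M**2 (k(M, v) = (6*M)*M = 6*M**2)
z(O) = -5/8 - 1/(3 + O) (z(O) = -5/(-8 + 4*4) - 1/((3 + O)*(-3 + 4)) = -5/(-8 + 16) - 1/((3 + O)*1) = -5/8 - 1/(3 + O))
(z(8) + k(-11, -9))**2 = ((-23 - 5*8)/(8*(3 + 8)) + 6*(-11)**2)**2 = ((1/8)*(-23 - 40)/11 + 6*121)**2 = ((1/8)*(1/11)*(-63) + 726)**2 = (-63/88 + 726)**2 = (63825/88)**2 = 4073630625/7744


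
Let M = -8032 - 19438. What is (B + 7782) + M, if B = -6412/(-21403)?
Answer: -421375852/21403 ≈ -19688.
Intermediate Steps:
B = 6412/21403 (B = -6412*(-1/21403) = 6412/21403 ≈ 0.29958)
M = -27470
(B + 7782) + M = (6412/21403 + 7782) - 27470 = 166564558/21403 - 27470 = -421375852/21403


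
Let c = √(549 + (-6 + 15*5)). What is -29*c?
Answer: -29*√618 ≈ -720.93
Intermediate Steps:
c = √618 (c = √(549 + (-6 + 75)) = √(549 + 69) = √618 ≈ 24.860)
-29*c = -29*√618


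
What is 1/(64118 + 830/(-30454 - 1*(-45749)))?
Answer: 3059/196137128 ≈ 1.5596e-5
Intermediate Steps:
1/(64118 + 830/(-30454 - 1*(-45749))) = 1/(64118 + 830/(-30454 + 45749)) = 1/(64118 + 830/15295) = 1/(64118 + 830*(1/15295)) = 1/(64118 + 166/3059) = 1/(196137128/3059) = 3059/196137128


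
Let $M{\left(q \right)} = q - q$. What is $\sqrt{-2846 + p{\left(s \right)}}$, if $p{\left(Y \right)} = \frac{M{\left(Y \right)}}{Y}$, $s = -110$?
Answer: $i \sqrt{2846} \approx 53.348 i$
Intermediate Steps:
$M{\left(q \right)} = 0$
$p{\left(Y \right)} = 0$ ($p{\left(Y \right)} = \frac{0}{Y} = 0$)
$\sqrt{-2846 + p{\left(s \right)}} = \sqrt{-2846 + 0} = \sqrt{-2846} = i \sqrt{2846}$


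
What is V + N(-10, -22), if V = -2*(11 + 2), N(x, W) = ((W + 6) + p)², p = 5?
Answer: 95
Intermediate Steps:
N(x, W) = (11 + W)² (N(x, W) = ((W + 6) + 5)² = ((6 + W) + 5)² = (11 + W)²)
V = -26 (V = -2*13 = -26)
V + N(-10, -22) = -26 + (11 - 22)² = -26 + (-11)² = -26 + 121 = 95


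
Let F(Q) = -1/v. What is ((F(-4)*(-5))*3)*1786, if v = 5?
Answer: 5358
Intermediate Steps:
F(Q) = -⅕ (F(Q) = -1/5 = -1*⅕ = -⅕)
((F(-4)*(-5))*3)*1786 = (-⅕*(-5)*3)*1786 = (1*3)*1786 = 3*1786 = 5358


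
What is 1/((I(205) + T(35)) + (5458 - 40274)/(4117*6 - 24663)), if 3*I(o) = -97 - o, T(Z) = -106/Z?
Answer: -455/453368 ≈ -0.0010036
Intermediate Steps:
I(o) = -97/3 - o/3 (I(o) = (-97 - o)/3 = -97/3 - o/3)
1/((I(205) + T(35)) + (5458 - 40274)/(4117*6 - 24663)) = 1/(((-97/3 - ⅓*205) - 106/35) + (5458 - 40274)/(4117*6 - 24663)) = 1/(((-97/3 - 205/3) - 106*1/35) - 34816/(24702 - 24663)) = 1/((-302/3 - 106/35) - 34816/39) = 1/(-10888/105 - 34816*1/39) = 1/(-10888/105 - 34816/39) = 1/(-453368/455) = -455/453368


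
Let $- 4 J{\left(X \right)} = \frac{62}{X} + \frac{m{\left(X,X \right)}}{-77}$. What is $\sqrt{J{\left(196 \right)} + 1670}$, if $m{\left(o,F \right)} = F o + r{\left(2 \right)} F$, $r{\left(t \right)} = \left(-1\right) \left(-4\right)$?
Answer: $\frac{\sqrt{170488978}}{308} \approx 42.393$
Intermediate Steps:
$r{\left(t \right)} = 4$
$m{\left(o,F \right)} = 4 F + F o$ ($m{\left(o,F \right)} = F o + 4 F = 4 F + F o$)
$J{\left(X \right)} = - \frac{31}{2 X} + \frac{X \left(4 + X\right)}{308}$ ($J{\left(X \right)} = - \frac{\frac{62}{X} + \frac{X \left(4 + X\right)}{-77}}{4} = - \frac{\frac{62}{X} + X \left(4 + X\right) \left(- \frac{1}{77}\right)}{4} = - \frac{\frac{62}{X} - \frac{X \left(4 + X\right)}{77}}{4} = - \frac{31}{2 X} + \frac{X \left(4 + X\right)}{308}$)
$\sqrt{J{\left(196 \right)} + 1670} = \sqrt{\frac{-4774 + 196^{2} \left(4 + 196\right)}{308 \cdot 196} + 1670} = \sqrt{\frac{1}{308} \cdot \frac{1}{196} \left(-4774 + 38416 \cdot 200\right) + 1670} = \sqrt{\frac{1}{308} \cdot \frac{1}{196} \left(-4774 + 7683200\right) + 1670} = \sqrt{\frac{1}{308} \cdot \frac{1}{196} \cdot 7678426 + 1670} = \sqrt{\frac{548459}{4312} + 1670} = \sqrt{\frac{7749499}{4312}} = \frac{\sqrt{170488978}}{308}$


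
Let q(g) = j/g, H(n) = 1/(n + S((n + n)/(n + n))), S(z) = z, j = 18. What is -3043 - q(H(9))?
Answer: -3223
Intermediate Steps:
H(n) = 1/(1 + n) (H(n) = 1/(n + (n + n)/(n + n)) = 1/(n + (2*n)/((2*n))) = 1/(n + (2*n)*(1/(2*n))) = 1/(n + 1) = 1/(1 + n))
q(g) = 18/g
-3043 - q(H(9)) = -3043 - 18/(1/(1 + 9)) = -3043 - 18/(1/10) = -3043 - 18/⅒ = -3043 - 18*10 = -3043 - 1*180 = -3043 - 180 = -3223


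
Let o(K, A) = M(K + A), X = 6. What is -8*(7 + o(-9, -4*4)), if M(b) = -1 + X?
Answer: -96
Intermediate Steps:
M(b) = 5 (M(b) = -1 + 6 = 5)
o(K, A) = 5
-8*(7 + o(-9, -4*4)) = -8*(7 + 5) = -8*12 = -96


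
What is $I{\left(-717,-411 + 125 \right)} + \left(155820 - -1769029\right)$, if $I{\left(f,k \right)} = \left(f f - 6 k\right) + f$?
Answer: $2439937$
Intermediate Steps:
$I{\left(f,k \right)} = f + f^{2} - 6 k$ ($I{\left(f,k \right)} = \left(f^{2} - 6 k\right) + f = f + f^{2} - 6 k$)
$I{\left(-717,-411 + 125 \right)} + \left(155820 - -1769029\right) = \left(-717 + \left(-717\right)^{2} - 6 \left(-411 + 125\right)\right) + \left(155820 - -1769029\right) = \left(-717 + 514089 - -1716\right) + \left(155820 + 1769029\right) = \left(-717 + 514089 + 1716\right) + 1924849 = 515088 + 1924849 = 2439937$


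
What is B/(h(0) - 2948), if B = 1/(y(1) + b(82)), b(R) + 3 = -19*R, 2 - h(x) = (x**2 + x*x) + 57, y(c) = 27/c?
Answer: 1/4606602 ≈ 2.1708e-7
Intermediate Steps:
h(x) = -55 - 2*x**2 (h(x) = 2 - ((x**2 + x*x) + 57) = 2 - ((x**2 + x**2) + 57) = 2 - (2*x**2 + 57) = 2 - (57 + 2*x**2) = 2 + (-57 - 2*x**2) = -55 - 2*x**2)
b(R) = -3 - 19*R
B = -1/1534 (B = 1/(27/1 + (-3 - 19*82)) = 1/(27*1 + (-3 - 1558)) = 1/(27 - 1561) = 1/(-1534) = -1/1534 ≈ -0.00065189)
B/(h(0) - 2948) = -1/(1534*((-55 - 2*0**2) - 2948)) = -1/(1534*((-55 - 2*0) - 2948)) = -1/(1534*((-55 + 0) - 2948)) = -1/(1534*(-55 - 2948)) = -1/1534/(-3003) = -1/1534*(-1/3003) = 1/4606602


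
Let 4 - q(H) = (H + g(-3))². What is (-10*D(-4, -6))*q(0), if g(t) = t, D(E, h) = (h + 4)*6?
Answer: -600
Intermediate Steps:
D(E, h) = 24 + 6*h (D(E, h) = (4 + h)*6 = 24 + 6*h)
q(H) = 4 - (-3 + H)² (q(H) = 4 - (H - 3)² = 4 - (-3 + H)²)
(-10*D(-4, -6))*q(0) = (-10*(24 + 6*(-6)))*(4 - (-3 + 0)²) = (-10*(24 - 36))*(4 - 1*(-3)²) = (-10*(-12))*(4 - 1*9) = 120*(4 - 9) = 120*(-5) = -600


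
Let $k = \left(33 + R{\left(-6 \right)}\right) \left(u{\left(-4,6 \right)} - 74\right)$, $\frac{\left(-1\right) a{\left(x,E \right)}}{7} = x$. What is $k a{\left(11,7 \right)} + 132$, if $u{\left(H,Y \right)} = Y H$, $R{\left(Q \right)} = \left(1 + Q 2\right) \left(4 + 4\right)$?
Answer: $-414898$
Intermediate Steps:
$a{\left(x,E \right)} = - 7 x$
$R{\left(Q \right)} = 8 + 16 Q$ ($R{\left(Q \right)} = \left(1 + 2 Q\right) 8 = 8 + 16 Q$)
$u{\left(H,Y \right)} = H Y$
$k = 5390$ ($k = \left(33 + \left(8 + 16 \left(-6\right)\right)\right) \left(\left(-4\right) 6 - 74\right) = \left(33 + \left(8 - 96\right)\right) \left(-24 - 74\right) = \left(33 - 88\right) \left(-98\right) = \left(-55\right) \left(-98\right) = 5390$)
$k a{\left(11,7 \right)} + 132 = 5390 \left(\left(-7\right) 11\right) + 132 = 5390 \left(-77\right) + 132 = -415030 + 132 = -414898$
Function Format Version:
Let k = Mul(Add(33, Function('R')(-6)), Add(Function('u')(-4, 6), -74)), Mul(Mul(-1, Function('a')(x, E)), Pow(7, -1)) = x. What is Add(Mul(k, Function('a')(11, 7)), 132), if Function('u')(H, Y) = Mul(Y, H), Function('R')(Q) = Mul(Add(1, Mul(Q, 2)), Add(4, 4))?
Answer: -414898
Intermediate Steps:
Function('a')(x, E) = Mul(-7, x)
Function('R')(Q) = Add(8, Mul(16, Q)) (Function('R')(Q) = Mul(Add(1, Mul(2, Q)), 8) = Add(8, Mul(16, Q)))
Function('u')(H, Y) = Mul(H, Y)
k = 5390 (k = Mul(Add(33, Add(8, Mul(16, -6))), Add(Mul(-4, 6), -74)) = Mul(Add(33, Add(8, -96)), Add(-24, -74)) = Mul(Add(33, -88), -98) = Mul(-55, -98) = 5390)
Add(Mul(k, Function('a')(11, 7)), 132) = Add(Mul(5390, Mul(-7, 11)), 132) = Add(Mul(5390, -77), 132) = Add(-415030, 132) = -414898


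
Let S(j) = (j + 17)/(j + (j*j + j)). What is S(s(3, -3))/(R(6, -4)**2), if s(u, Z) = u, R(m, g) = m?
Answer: 1/27 ≈ 0.037037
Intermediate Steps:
S(j) = (17 + j)/(j**2 + 2*j) (S(j) = (17 + j)/(j + (j**2 + j)) = (17 + j)/(j + (j + j**2)) = (17 + j)/(j**2 + 2*j))
S(s(3, -3))/(R(6, -4)**2) = ((17 + 3)/(3*(2 + 3)))/(6**2) = ((1/3)*20/5)/36 = ((1/3)*(1/5)*20)*(1/36) = (4/3)*(1/36) = 1/27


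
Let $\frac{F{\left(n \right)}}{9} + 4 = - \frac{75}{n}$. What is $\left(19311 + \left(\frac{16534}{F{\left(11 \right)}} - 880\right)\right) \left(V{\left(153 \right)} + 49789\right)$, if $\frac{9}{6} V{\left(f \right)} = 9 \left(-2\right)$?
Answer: $\frac{139074996697}{153} \approx 9.0899 \cdot 10^{8}$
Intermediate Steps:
$F{\left(n \right)} = -36 - \frac{675}{n}$ ($F{\left(n \right)} = -36 + 9 \left(- \frac{75}{n}\right) = -36 - \frac{675}{n}$)
$V{\left(f \right)} = -12$ ($V{\left(f \right)} = \frac{2 \cdot 9 \left(-2\right)}{3} = \frac{2}{3} \left(-18\right) = -12$)
$\left(19311 + \left(\frac{16534}{F{\left(11 \right)}} - 880\right)\right) \left(V{\left(153 \right)} + 49789\right) = \left(19311 + \left(\frac{16534}{-36 - \frac{675}{11}} - 880\right)\right) \left(-12 + 49789\right) = \left(19311 - \left(880 - \frac{16534}{-36 - \frac{675}{11}}\right)\right) 49777 = \left(19311 - \left(880 - \frac{16534}{- \frac{1071}{11}}\right)\right) 49777 = \left(19311 + \left(16534 \left(- \frac{11}{1071}\right) - 880\right)\right) 49777 = \left(19311 - \frac{160622}{153}\right) 49777 = \frac{2793961}{153} \cdot 49777 = \frac{139074996697}{153}$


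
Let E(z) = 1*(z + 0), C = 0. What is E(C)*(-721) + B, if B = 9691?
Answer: 9691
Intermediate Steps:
E(z) = z (E(z) = 1*z = z)
E(C)*(-721) + B = 0*(-721) + 9691 = 0 + 9691 = 9691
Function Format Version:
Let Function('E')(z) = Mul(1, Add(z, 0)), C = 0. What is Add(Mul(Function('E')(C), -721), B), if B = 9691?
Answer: 9691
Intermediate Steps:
Function('E')(z) = z (Function('E')(z) = Mul(1, z) = z)
Add(Mul(Function('E')(C), -721), B) = Add(Mul(0, -721), 9691) = Add(0, 9691) = 9691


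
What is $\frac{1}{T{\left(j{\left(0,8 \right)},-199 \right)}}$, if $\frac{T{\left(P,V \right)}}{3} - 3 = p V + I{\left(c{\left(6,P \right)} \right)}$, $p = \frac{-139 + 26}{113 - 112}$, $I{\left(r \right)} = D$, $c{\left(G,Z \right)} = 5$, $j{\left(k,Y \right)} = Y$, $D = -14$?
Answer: $\frac{1}{67428} \approx 1.4831 \cdot 10^{-5}$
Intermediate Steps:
$I{\left(r \right)} = -14$
$p = -113$ ($p = - \frac{113}{1} = \left(-113\right) 1 = -113$)
$T{\left(P,V \right)} = -33 - 339 V$ ($T{\left(P,V \right)} = 9 + 3 \left(- 113 V - 14\right) = 9 + 3 \left(-14 - 113 V\right) = 9 - \left(42 + 339 V\right) = -33 - 339 V$)
$\frac{1}{T{\left(j{\left(0,8 \right)},-199 \right)}} = \frac{1}{-33 - -67461} = \frac{1}{-33 + 67461} = \frac{1}{67428}$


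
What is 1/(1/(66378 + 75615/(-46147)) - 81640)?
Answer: -3063069951/250069030753493 ≈ -1.2249e-5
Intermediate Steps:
1/(1/(66378 + 75615/(-46147)) - 81640) = 1/(1/(66378 + 75615*(-1/46147)) - 81640) = 1/(1/(66378 - 75615/46147) - 81640) = 1/(1/(3063069951/46147) - 81640) = 1/(46147/3063069951 - 81640) = 1/(-250069030753493/3063069951) = -3063069951/250069030753493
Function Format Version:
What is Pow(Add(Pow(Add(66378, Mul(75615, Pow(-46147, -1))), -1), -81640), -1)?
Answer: Rational(-3063069951, 250069030753493) ≈ -1.2249e-5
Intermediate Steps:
Pow(Add(Pow(Add(66378, Mul(75615, Pow(-46147, -1))), -1), -81640), -1) = Pow(Add(Pow(Add(66378, Mul(75615, Rational(-1, 46147))), -1), -81640), -1) = Pow(Add(Pow(Add(66378, Rational(-75615, 46147)), -1), -81640), -1) = Pow(Add(Pow(Rational(3063069951, 46147), -1), -81640), -1) = Pow(Add(Rational(46147, 3063069951), -81640), -1) = Pow(Rational(-250069030753493, 3063069951), -1) = Rational(-3063069951, 250069030753493)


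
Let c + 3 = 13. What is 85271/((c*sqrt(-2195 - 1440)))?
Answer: -85271*I*sqrt(3635)/36350 ≈ -141.43*I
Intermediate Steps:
c = 10 (c = -3 + 13 = 10)
85271/((c*sqrt(-2195 - 1440))) = 85271/((10*sqrt(-2195 - 1440))) = 85271/((10*sqrt(-3635))) = 85271/((10*(I*sqrt(3635)))) = 85271/((10*I*sqrt(3635))) = 85271*(-I*sqrt(3635)/36350) = -85271*I*sqrt(3635)/36350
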